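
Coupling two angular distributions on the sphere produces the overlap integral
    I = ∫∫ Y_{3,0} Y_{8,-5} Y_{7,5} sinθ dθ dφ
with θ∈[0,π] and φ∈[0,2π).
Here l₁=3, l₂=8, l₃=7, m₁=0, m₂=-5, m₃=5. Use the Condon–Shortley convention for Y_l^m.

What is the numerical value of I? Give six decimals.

0.109899

m-sum 0 ✓  L=18 even ✓  5≤7≤11 ✓
Π(2lᵢ+1) = 7×17×15 = 1785
triangle coeff Δ(3,8,7) = 1/5290740
Σ_t [1,3]: t=1:−1/7257600 t=2:+1/2073600 t=3:−1/7257600 = 1/4838400
(3j)²=252/20995 [(3 8 7; 0 0 0)], sign=-1
Σ_t [1,3]: t=1:−1/87091200 t=2:+1/159667200 t=3:−1/5748019200 = -31/5748019200
(3j)²=961/135660 [(3 8 7; 0 -5 5)], sign=-1
⇒ 4πI² = 60543/398905
I = (+1)√(60543/398905/(4π)) = 0.10989863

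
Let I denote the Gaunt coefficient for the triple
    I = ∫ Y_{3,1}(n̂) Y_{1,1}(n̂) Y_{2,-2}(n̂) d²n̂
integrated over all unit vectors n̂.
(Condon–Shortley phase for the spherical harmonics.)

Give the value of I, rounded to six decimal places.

-0.082589

Rules hold: Σm=0, L=6 even, 2≤2≤4.
N = 7·3·5 = 105
Δ = 2!·4!·0!/7! = 1/105
Racah Σ t=1..1: t=1:−1/4 = -1/4
⇒ 3j(3 1 2; 0 0 0)² = 3/35, sgn -1
Racah Σ t=2..2: t=2:+1/48 = 1/48
⇒ 3j(3 1 2; 1 1 -2)² = 1/105, sgn +1
4πI² = N·(3j₀)²·(3jₘ)² = 3/35
I = -1·√(0.0857143/4π) = -0.08258890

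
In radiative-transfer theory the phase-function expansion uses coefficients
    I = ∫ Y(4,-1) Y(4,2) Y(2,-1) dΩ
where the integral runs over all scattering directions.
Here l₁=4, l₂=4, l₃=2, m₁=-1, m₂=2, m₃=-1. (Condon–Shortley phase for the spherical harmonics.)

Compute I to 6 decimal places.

0.127700

Checks pass: Σm=0; 10 even; l₃=2∈[0,8].
(2·4+1)(2·4+1)(2·2+1) = 405
Δ: 6! 2! 2! / 11! → 1/13860
sum: t=2:+1/192 t=3:−1/36 t=4:+1/192 = -5/288
3j²(4 4 2; 0 0 0) = Δ·Π!·Σ² = 20/693  (sign -1)
sum: t=4:+1/96 t=5:−1/240 = 1/160
3j²(4 4 2; -1 2 -1) = Δ·Π!·Σ² = 27/1540  (sign -1)
combine: 4πI² = 405·20/693·27/1540 = 1215/5929
take √, sign +1: I = 0.12770047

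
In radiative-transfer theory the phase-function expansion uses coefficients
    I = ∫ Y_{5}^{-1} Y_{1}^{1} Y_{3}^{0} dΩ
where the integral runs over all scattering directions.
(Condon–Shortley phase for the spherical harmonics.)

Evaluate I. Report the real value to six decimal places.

|5−1|≤3≤5+1 violated ⇒ I = 0

0.000000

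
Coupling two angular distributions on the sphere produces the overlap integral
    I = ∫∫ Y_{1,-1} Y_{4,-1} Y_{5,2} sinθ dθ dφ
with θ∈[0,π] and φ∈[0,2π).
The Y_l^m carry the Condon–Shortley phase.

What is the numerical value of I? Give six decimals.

Checks pass: Σm=0; 10 even; l₃=5∈[3,5].
(2·1+1)(2·4+1)(2·5+1) = 297
Δ: 0! 2! 8! / 11! → 1/495
sum: t=0:+1/576 = 1/576
3j²(1 4 5; 0 0 0) = Δ·Π!·Σ² = 5/99  (sign -1)
sum: t=0:+1/1440 = 1/1440
3j²(1 4 5; -1 -1 2) = Δ·Π!·Σ² = 7/165  (sign -1)
combine: 4πI² = 297·5/99·7/165 = 7/11
take √, sign +1: I = 0.22503380

0.225034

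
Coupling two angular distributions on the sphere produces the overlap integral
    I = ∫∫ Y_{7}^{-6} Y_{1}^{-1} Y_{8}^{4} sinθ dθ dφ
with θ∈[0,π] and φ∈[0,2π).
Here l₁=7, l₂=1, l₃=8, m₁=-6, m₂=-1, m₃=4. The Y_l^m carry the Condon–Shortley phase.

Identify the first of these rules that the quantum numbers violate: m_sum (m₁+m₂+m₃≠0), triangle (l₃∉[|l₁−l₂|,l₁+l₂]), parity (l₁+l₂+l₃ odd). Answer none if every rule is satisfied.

m_sum

azimuthal sum: -6 − 1 + 4 = -3  ✗
6 ≤ 8 ≤ 8 (triangle on l)
L = 7 + 1 + 8 = 16 (even)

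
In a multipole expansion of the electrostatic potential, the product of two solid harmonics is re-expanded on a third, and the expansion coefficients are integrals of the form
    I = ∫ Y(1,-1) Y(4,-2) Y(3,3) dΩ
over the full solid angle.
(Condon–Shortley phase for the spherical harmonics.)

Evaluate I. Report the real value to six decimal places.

0.061558

m-sum 0 ✓  L=8 even ✓  3≤3≤5 ✓
Π(2lᵢ+1) = 3×9×7 = 189
triangle coeff Δ(1,4,3) = 1/252
Σ_t [1,1]: t=1:−1/36 = -1/36
(3j)²=4/63 [(1 4 3; 0 0 0)], sign=+1
Σ_t [2,2]: t=2:+1/1440 = 1/1440
(3j)²=1/252 [(1 4 3; -1 -2 3)], sign=+1
⇒ 4πI² = 1/21
I = (+1)√(1/21/(4π)) = 0.06155813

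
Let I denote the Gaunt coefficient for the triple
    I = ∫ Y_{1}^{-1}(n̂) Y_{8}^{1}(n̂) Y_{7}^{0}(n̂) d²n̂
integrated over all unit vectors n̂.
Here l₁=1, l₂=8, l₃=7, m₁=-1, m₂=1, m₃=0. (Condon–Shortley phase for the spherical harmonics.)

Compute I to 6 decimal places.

Rules hold: Σm=0, L=16 even, 7≤7≤9.
N = 3·17·15 = 765
Δ = 2!·0!·14!/17! = 1/2040
Racah Σ t=1..1: t=1:−1/25401600 = -1/25401600
⇒ 3j(1 8 7; 0 0 0)² = 8/255, sgn +1
Racah Σ t=2..2: t=2:+1/50803200 = 1/50803200
⇒ 3j(1 8 7; -1 1 0)² = 3/170, sgn -1
4πI² = N·(3j₀)²·(3jₘ)² = 36/85
I = -1·√(0.423529/4π) = -0.18358486

-0.183585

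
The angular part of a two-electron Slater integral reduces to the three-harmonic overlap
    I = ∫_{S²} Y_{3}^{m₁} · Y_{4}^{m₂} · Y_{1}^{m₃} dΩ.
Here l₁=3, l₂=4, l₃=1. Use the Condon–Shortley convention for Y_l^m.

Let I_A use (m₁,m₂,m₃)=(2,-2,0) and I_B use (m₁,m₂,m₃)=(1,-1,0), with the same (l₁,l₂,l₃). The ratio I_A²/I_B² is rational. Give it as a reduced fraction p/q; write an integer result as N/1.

4/5

Shared (l₁,l₂,l₃)=(3,4,1): N and (l;000)² cancel in I_A²/I_B².
A: Δ = 6!·0!·2!/9! = 1/252; Racah Σ t=1..1: t=1:−1/120 = -1/120; ⇒ 3j(3 4 1; 2 -2 0)² = 1/21, sgn +1
B: Δ = 6!·0!·2!/9! = 1/252; Racah Σ t=2..2: t=2:+1/48 = 1/48; ⇒ 3j(3 4 1; 1 -1 0)² = 5/84, sgn -1
I_A²/I_B² = (1/21)/(5/84) = 4/5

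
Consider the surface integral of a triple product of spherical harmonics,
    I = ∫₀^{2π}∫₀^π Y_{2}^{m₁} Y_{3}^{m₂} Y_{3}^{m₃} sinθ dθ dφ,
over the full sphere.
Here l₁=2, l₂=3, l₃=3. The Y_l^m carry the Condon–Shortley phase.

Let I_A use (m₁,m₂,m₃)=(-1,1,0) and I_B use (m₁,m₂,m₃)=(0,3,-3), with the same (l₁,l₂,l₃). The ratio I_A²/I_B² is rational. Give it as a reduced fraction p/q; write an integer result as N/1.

Same 2,3,3: normalisation and zero-m 3j drop out of the ratio.
A: Δ: 2! 2! 4! / 9! → 1/3780; sum: t=1:−1/12 t=2:+1/8 = 1/24; 3j²(2 3 3; -1 1 0) = Δ·Π!·Σ² = 1/210  (sign -1)
B: Δ: 2! 2! 4! / 9! → 1/3780; sum: t=2:+1/96 = 1/96; 3j²(2 3 3; 0 3 -3) = Δ·Π!·Σ² = 5/84  (sign +1)
I_A²/I_B² = (1/210)/(5/84) = 2/25

2/25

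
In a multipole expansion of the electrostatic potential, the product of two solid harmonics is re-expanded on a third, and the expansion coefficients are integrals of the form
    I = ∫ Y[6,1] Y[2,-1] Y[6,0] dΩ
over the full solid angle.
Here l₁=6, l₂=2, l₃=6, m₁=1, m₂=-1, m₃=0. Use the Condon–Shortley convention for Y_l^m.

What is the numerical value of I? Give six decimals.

-0.030344

Rules hold: Σm=0, L=14 even, 4≤6≤8.
N = 13·5·13 = 845
Δ = 2!·10!·2!/15! = 1/90090
Racah Σ t=0..2: t=0:+1/69120 t=1:−1/14400 t=2:+1/69120 = -7/172800
⇒ 3j(6 2 6; 0 0 0)² = 14/715, sgn -1
Racah Σ t=0..1: t=0:+1/28800 t=1:−1/34560 = 1/172800
⇒ 3j(6 2 6; 1 -1 0)² = 1/1430, sgn +1
4πI² = N·(3j₀)²·(3jₘ)² = 7/605
I = -1·√(0.0115702/4π) = -0.03034355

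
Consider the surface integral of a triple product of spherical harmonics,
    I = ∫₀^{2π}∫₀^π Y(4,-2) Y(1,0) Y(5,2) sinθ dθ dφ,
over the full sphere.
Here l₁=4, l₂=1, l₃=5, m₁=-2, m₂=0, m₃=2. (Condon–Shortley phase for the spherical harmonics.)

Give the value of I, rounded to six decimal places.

m-sum 0 ✓  L=10 even ✓  3≤5≤5 ✓
Π(2lᵢ+1) = 9×3×11 = 297
triangle coeff Δ(4,1,5) = 1/495
Σ_t [0,0]: t=0:+1/576 = 1/576
(3j)²=5/99 [(4 1 5; 0 0 0)], sign=-1
Σ_t [0,0]: t=0:+1/1440 = 1/1440
(3j)²=7/165 [(4 1 5; -2 0 2)], sign=-1
⇒ 4πI² = 7/11
I = (+1)√(7/11/(4π)) = 0.22503380

0.225034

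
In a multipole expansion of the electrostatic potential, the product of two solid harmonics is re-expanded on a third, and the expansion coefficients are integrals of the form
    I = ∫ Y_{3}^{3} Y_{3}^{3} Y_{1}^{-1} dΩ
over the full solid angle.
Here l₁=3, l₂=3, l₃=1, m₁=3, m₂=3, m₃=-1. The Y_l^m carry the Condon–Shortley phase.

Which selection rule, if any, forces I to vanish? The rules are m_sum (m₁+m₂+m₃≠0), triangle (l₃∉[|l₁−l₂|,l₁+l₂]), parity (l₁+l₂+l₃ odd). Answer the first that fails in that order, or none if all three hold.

m_sum

azimuthal sum: 3 + 3 − 1 = 5  ✗
0 ≤ 1 ≤ 6 (triangle on l)
L = 3 + 3 + 1 = 7 (odd)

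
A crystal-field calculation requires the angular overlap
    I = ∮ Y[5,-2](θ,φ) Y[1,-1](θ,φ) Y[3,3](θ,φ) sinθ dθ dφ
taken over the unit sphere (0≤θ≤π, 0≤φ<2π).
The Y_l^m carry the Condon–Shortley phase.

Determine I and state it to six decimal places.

0.000000

|5−1|≤3≤5+1 violated ⇒ I = 0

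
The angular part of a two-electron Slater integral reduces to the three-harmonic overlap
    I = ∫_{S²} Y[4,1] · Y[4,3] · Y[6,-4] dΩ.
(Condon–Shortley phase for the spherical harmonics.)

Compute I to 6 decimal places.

m-sum 0 ✓  L=14 even ✓  0≤6≤8 ✓
Π(2lᵢ+1) = 9×9×13 = 1053
triangle coeff Δ(4,4,6) = 1/1261260
Σ_t [0,2]: t=0:+1/4608 t=1:−1/1296 t=2:+1/4608 = -7/20736
(3j)²=20/1287 [(4 4 6; 0 0 0)], sign=-1
Σ_t [1,2]: t=1:−1/34560 t=2:+1/28800 = 1/172800
(3j)²=1/1430 [(4 4 6; 1 3 -4)], sign=+1
⇒ 4πI² = 18/1573
I = (-1)√(18/1573/(4π)) = -0.03017637

-0.030176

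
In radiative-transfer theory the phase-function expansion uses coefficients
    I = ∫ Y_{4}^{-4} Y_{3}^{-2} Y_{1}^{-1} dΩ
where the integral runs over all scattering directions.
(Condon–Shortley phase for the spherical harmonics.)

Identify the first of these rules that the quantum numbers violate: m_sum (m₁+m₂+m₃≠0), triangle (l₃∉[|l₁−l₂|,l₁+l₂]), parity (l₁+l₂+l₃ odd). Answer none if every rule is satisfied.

m_sum

m₁+m₂+m₃ = -4 − 2 − 1 = -7  ✗
triangle: |4−3|=1 ≤ l₃=1 ≤ 4+3=7
parity: l₁+l₂+l₃ = 8 is even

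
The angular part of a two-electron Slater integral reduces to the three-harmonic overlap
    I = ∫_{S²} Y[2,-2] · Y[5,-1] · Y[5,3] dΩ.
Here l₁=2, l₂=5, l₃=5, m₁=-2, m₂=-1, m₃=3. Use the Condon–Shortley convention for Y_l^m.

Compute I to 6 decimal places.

Checks pass: Σm=0; 12 even; l₃=5∈[3,7].
(2·2+1)(2·5+1)(2·5+1) = 605
Δ: 2! 2! 8! / 13! → 1/38610
sum: t=0:+1/2880 t=1:−1/576 t=2:+1/2880 = -1/960
3j²(2 5 5; 0 0 0) = Δ·Π!·Σ² = 10/429  (sign +1)
sum: t=2:+1/5760 = 1/5760
3j²(2 5 5; -2 -1 3) = Δ·Π!·Σ² = 56/2145  (sign +1)
combine: 4πI² = 605·10/429·56/2145 = 560/1521
take √, sign +1: I = 0.17116875

0.171169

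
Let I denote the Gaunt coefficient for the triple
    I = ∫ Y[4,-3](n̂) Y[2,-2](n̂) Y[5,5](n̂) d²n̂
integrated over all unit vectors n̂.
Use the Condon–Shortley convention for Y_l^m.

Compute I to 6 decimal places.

L=11 odd ⇒ parity kills the (l;000) factor ⇒ I = 0

0.000000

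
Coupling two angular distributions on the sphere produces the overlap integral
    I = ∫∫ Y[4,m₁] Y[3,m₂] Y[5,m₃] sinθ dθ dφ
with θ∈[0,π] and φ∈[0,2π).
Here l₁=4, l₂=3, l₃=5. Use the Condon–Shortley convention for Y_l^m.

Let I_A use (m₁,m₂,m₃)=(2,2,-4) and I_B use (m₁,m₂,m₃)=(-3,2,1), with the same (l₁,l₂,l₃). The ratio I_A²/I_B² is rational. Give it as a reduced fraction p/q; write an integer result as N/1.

96/121

Shared (l₁,l₂,l₃)=(4,3,5): N and (l;000)² cancel in I_A²/I_B².
A: Δ = 2!·6!·4!/13! = 1/180180; Racah Σ t=1..2: t=1:−1/2880 t=2:+1/8640 = -1/4320; ⇒ 3j(4 3 5; 2 2 -4)² = 8/429, sgn +1
B: Δ = 2!·6!·4!/13! = 1/180180; Racah Σ t=1..2: t=1:−1/17280 t=2:+1/1440 = 11/17280; ⇒ 3j(4 3 5; -3 2 1)² = 11/468, sgn +1
I_A²/I_B² = (8/429)/(11/468) = 96/121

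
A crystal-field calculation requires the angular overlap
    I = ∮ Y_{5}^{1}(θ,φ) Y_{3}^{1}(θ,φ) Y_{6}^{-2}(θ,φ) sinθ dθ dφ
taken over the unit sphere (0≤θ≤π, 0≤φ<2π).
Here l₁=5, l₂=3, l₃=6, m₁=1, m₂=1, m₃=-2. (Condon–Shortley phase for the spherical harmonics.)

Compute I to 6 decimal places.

0.134828

Rules hold: Σm=0, L=14 even, 2≤6≤8.
N = 11·7·13 = 1001
Δ = 2!·8!·4!/15! = 1/675675
Racah Σ t=0..2: t=0:+1/8640 t=1:−1/2304 t=2:+1/8640 = -7/34560
⇒ 3j(5 3 6; 0 0 0)² = 7/429, sgn -1
Racah Σ t=0..2: t=0:+1/27648 t=1:−1/4320 t=2:+1/11520 = -1/9216
⇒ 3j(5 3 6; 1 1 -2)² = 2/143, sgn -1
4πI² = N·(3j₀)²·(3jₘ)² = 98/429
I = +1·√(0.228438/4π) = 0.13482780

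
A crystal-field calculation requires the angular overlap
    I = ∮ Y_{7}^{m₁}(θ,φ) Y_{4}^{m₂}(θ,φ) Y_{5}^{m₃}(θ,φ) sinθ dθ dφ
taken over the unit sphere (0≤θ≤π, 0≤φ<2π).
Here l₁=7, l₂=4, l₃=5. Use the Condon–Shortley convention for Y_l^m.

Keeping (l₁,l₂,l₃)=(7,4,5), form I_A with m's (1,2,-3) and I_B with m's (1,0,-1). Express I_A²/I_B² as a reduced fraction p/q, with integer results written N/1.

21125/10164

Same 7,4,5: normalisation and zero-m 3j drop out of the ratio.
A: Δ: 6! 8! 2! / 17! → 1/6126120; sum: t=4:+1/138240 t=5:−1/604800 t=6:+1/58060800 = 13/2322432; 3j²(7 4 5; 1 2 -3) = Δ·Π!·Σ² = 1625/94248  (sign +1)
B: Δ: 6! 8! 2! / 17! → 1/6126120; sum: t=2:+1/55296 t=3:−1/25920 t=4:+1/138240 = -11/829440; 3j²(7 4 5; 1 0 -1) = Δ·Π!·Σ² = 11/1326  (sign -1)
I_A²/I_B² = (1625/94248)/(11/1326) = 21125/10164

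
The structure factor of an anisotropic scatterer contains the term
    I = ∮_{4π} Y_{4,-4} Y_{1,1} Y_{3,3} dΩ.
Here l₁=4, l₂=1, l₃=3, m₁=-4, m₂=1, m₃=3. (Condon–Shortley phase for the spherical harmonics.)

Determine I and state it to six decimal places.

0.325735

Rules hold: Σm=0, L=8 even, 3≤3≤5.
N = 9·3·7 = 189
Δ = 2!·6!·0!/9! = 1/252
Racah Σ t=1..1: t=1:−1/36 = -1/36
⇒ 3j(4 1 3; 0 0 0)² = 4/63, sgn +1
Racah Σ t=2..2: t=2:+1/1440 = 1/1440
⇒ 3j(4 1 3; -4 1 3)² = 1/9, sgn +1
4πI² = N·(3j₀)²·(3jₘ)² = 4/3
I = +1·√(1.33333/4π) = 0.32573501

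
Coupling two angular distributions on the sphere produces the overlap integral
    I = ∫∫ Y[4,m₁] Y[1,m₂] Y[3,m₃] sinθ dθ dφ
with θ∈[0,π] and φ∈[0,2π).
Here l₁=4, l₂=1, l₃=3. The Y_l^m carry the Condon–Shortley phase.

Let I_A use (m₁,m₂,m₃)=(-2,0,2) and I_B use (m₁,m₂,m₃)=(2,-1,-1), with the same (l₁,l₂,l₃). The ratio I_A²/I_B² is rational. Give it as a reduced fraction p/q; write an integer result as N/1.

4/5

l's match ⇒ only the (l;m) 3-j factors differ between A and B.
A: triangle coeff Δ(4,1,3) = 1/252; Σ_t [1,1]: t=1:−1/120 = -1/120; (3j)²=1/21 [(4 1 3; -2 0 2)], sign=+1
B: triangle coeff Δ(4,1,3) = 1/252; Σ_t [0,0]: t=0:+1/96 = 1/96; (3j)²=5/84 [(4 1 3; 2 -1 -1)], sign=+1
I_A²/I_B² = (1/21)/(5/84) = 4/5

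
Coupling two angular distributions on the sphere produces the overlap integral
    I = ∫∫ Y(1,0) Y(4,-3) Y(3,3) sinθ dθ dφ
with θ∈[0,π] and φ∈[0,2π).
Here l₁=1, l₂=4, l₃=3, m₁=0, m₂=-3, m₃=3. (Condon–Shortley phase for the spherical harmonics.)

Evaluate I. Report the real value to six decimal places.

-0.162868

m-sum 0 ✓  L=8 even ✓  3≤3≤5 ✓
Π(2lᵢ+1) = 3×9×7 = 189
triangle coeff Δ(1,4,3) = 1/252
Σ_t [1,1]: t=1:−1/36 = -1/36
(3j)²=4/63 [(1 4 3; 0 0 0)], sign=+1
Σ_t [1,1]: t=1:−1/720 = -1/720
(3j)²=1/36 [(1 4 3; 0 -3 3)], sign=-1
⇒ 4πI² = 1/3
I = (-1)√(1/3/(4π)) = -0.16286750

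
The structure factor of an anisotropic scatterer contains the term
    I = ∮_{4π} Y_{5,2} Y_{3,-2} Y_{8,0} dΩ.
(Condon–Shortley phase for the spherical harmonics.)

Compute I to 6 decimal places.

0.088863

m-sum 0 ✓  L=16 even ✓  2≤8≤8 ✓
Π(2lᵢ+1) = 11×7×17 = 1309
triangle coeff Δ(5,3,8) = 1/136136
Σ_t [0,0]: t=0:+1/518400 = 1/518400
(3j)²=56/2431 [(5 3 8; 0 0 0)], sign=+1
Σ_t [0,0]: t=0:+1/3628800 = 1/3628800
(3j)²=8/2431 [(5 3 8; 2 -2 0)], sign=+1
⇒ 4πI² = 3136/31603
I = (+1)√(3136/31603/(4π)) = 0.08886258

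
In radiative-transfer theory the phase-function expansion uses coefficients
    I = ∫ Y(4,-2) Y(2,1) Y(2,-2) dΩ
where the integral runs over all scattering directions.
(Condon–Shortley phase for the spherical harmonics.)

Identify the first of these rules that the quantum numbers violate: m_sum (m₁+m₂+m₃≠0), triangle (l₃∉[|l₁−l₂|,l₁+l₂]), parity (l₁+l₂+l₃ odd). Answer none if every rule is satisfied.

m_sum

Σmᵢ = -3  ✗
l₃∈[|l₁−l₂|,l₁+l₂]=[2,6], have l₃=2
Σlᵢ = 8 ⇒ even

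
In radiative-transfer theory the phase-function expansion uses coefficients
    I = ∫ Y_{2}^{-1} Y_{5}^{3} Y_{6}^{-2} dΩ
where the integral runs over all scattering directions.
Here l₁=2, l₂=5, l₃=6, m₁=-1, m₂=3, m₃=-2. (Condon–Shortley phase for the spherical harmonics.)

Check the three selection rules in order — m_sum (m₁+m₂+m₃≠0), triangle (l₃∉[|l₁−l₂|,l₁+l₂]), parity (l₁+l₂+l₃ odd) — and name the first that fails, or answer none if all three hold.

parity

m₁+m₂+m₃ = -1 + 3 − 2 = 0  ✓
triangle: |2−5|=3 ≤ l₃=6 ≤ 2+5=7  ✓
parity: l₁+l₂+l₃ = 13 is odd  ✗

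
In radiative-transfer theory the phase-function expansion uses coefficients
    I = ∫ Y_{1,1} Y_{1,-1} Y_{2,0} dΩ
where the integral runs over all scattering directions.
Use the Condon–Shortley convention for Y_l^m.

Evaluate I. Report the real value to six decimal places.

0.126157

m-sum 0 ✓  L=4 even ✓  0≤2≤2 ✓
Π(2lᵢ+1) = 3×3×5 = 45
triangle coeff Δ(1,1,2) = 1/30
Σ_t [0,0]: t=0:+1/1 = 1/1
(3j)²=2/15 [(1 1 2; 0 0 0)], sign=+1
Σ_t [0,0]: t=0:+1/4 = 1/4
(3j)²=1/30 [(1 1 2; 1 -1 0)], sign=+1
⇒ 4πI² = 1/5
I = (+1)√(1/5/(4π)) = 0.12615663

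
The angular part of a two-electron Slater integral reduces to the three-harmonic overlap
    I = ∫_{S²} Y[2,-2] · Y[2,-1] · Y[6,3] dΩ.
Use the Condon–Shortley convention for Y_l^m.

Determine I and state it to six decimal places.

|2−2|≤6≤2+2 violated ⇒ I = 0

0.000000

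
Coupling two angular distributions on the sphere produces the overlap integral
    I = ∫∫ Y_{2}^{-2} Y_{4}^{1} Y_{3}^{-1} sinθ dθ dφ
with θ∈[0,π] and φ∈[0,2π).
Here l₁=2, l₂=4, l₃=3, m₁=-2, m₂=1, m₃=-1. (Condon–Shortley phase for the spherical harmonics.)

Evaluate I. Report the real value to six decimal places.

Σmᵢ = -2 ≠ 0, so the φ-integral vanishes; I = 0

0.000000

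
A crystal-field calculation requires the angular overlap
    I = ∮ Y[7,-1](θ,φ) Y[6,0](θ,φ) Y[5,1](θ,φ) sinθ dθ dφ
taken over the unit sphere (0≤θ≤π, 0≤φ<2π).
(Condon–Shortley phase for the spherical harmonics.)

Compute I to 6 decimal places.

-0.063766

Checks pass: Σm=0; 18 even; l₃=5∈[1,13].
(2·7+1)(2·6+1)(2·5+1) = 2145
Δ: 8! 6! 4! / 19! → 1/174594420
sum: t=2:+1/4147200 t=3:−1/207360 t=4:+1/82944 t=5:−1/207360 t=6:+1/4147200 = 1/345600
3j²(7 6 5; 0 0 0) = Δ·Π!·Σ² = 420/46189  (sign -1)
sum: t=2:+1/24883200 t=3:−1/518400 t=4:+1/110592 t=5:−1/155520 t=6:+1/1658880 = 11/8294400
3j²(7 6 5; -1 0 1) = Δ·Π!·Σ² = 11/4199  (sign +1)
combine: 4πI² = 2145·420/46189·11/4199 = 69300/1356277
take √, sign -1: I = -0.06376575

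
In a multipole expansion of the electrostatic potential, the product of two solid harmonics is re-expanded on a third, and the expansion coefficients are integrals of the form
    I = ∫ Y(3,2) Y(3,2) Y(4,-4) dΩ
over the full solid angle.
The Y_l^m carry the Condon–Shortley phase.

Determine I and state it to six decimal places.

m-sum 0 ✓  L=10 even ✓  0≤4≤6 ✓
Π(2lᵢ+1) = 7×7×9 = 441
triangle coeff Δ(3,3,4) = 1/34650
Σ_t [0,2]: t=0:+1/72 t=1:−1/16 t=2:+1/72 = -5/144
(3j)²=2/77 [(3 3 4; 0 0 0)], sign=-1
Σ_t [1,1]: t=1:−1/576 = -1/576
(3j)²=5/99 [(3 3 4; 2 2 -4)], sign=-1
⇒ 4πI² = 70/121
I = (+1)√(70/121/(4π)) = 0.21456131

0.214561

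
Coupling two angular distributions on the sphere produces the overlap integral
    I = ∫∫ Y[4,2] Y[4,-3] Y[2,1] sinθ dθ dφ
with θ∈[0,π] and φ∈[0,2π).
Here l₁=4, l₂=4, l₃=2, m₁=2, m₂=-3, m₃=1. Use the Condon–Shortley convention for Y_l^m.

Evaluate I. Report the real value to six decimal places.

Checks pass: Σm=0; 10 even; l₃=2∈[0,8].
(2·4+1)(2·4+1)(2·2+1) = 405
Δ: 6! 2! 2! / 11! → 1/13860
sum: t=2:+1/192 t=3:−1/36 t=4:+1/192 = -5/288
3j²(4 4 2; 0 0 0) = Δ·Π!·Σ² = 20/693  (sign -1)
sum: t=0:+1/1440 t=1:−1/240 = -1/288
3j²(4 4 2; 2 -3 1) = Δ·Π!·Σ² = 5/132  (sign +1)
combine: 4πI² = 405·20/693·5/132 = 375/847
take √, sign -1: I = -0.18770204

-0.187702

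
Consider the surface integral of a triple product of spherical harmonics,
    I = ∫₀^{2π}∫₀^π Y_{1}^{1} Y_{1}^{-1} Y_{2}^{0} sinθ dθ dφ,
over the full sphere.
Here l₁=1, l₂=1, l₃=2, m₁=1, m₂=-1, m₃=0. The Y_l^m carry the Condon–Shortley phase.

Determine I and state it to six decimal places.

Checks pass: Σm=0; 4 even; l₃=2∈[0,2].
(2·1+1)(2·1+1)(2·2+1) = 45
Δ: 0! 2! 2! / 5! → 1/30
sum: t=0:+1/1 = 1/1
3j²(1 1 2; 0 0 0) = Δ·Π!·Σ² = 2/15  (sign +1)
sum: t=0:+1/4 = 1/4
3j²(1 1 2; 1 -1 0) = Δ·Π!·Σ² = 1/30  (sign +1)
combine: 4πI² = 45·2/15·1/30 = 1/5
take √, sign +1: I = 0.12615663

0.126157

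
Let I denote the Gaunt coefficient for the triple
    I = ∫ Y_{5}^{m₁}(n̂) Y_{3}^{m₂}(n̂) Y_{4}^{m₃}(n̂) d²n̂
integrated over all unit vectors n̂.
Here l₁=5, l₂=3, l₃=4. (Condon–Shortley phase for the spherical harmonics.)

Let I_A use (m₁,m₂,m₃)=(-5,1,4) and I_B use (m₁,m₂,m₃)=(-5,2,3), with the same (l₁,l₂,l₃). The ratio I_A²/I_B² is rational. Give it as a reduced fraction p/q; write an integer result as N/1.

Same 5,3,4: normalisation and zero-m 3j drop out of the ratio.
A: Δ: 4! 6! 2! / 13! → 1/180180; sum: t=4:+1/34560 = 1/34560; 3j²(5 3 4; -5 1 4) = Δ·Π!·Σ² = 14/429  (sign +1)
B: Δ: 4! 6! 2! / 13! → 1/180180; sum: t=4:+1/17280 = 1/17280; 3j²(5 3 4; -5 2 3) = Δ·Π!·Σ² = 35/858  (sign -1)
I_A²/I_B² = (14/429)/(35/858) = 4/5

4/5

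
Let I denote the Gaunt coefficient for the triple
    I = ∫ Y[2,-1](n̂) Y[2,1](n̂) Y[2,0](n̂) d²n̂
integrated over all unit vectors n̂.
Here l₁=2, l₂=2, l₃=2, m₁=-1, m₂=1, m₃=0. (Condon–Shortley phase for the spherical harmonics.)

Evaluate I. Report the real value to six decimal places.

Rules hold: Σm=0, L=6 even, 0≤2≤4.
N = 5·5·5 = 125
Δ = 2!·2!·2!/7! = 1/630
Racah Σ t=0..2: t=0:+1/8 t=1:−1/1 t=2:+1/8 = -3/4
⇒ 3j(2 2 2; 0 0 0)² = 2/35, sgn -1
Racah Σ t=1..2: t=1:−1/4 t=2:+1/2 = 1/4
⇒ 3j(2 2 2; -1 1 0)² = 1/70, sgn +1
4πI² = N·(3j₀)²·(3jₘ)² = 5/49
I = -1·√(0.102041/4π) = -0.09011188

-0.090112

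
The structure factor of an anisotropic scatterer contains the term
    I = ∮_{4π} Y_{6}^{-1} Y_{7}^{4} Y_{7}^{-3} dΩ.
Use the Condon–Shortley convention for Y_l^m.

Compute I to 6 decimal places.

Rules hold: Σm=0, L=20 even, 1≤7≤13.
N = 13·15·15 = 2925
Δ = 6!·6!·8!/21! = 1/2444321880
Racah Σ t=0..6: t=0:+1/2612736000 t=1:−1/20736000 t=2:+1/1658880 t=3:−1/746496 t=4:+1/1658880 t=5:−1/20736000 t=6:+1/2612736000 = -1/4354560
⇒ 3j(6 7 7; 0 0 0)² = 1000/138567, sgn +1
Racah Σ t=3..6: t=3:−1/69672960 t=4:+1/8709120 t=5:−1/8294400 t=6:+1/62208000 = -1/248832000
⇒ 3j(6 7 7; -1 4 -3)² = 7/83980, sgn -1
4πI² = N·(3j₀)²·(3jₘ)² = 26250/14919047
I = -1·√(0.0017595/4π) = -0.01183285

-0.011833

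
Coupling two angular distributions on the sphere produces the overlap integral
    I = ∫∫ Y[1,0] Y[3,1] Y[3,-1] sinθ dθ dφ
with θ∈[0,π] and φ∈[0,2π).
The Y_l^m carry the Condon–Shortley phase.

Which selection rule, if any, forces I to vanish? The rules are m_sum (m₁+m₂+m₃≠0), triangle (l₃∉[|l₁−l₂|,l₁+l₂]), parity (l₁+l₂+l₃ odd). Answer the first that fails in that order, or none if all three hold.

azimuthal sum: 0 + 1 − 1 = 0  ✓
2 ≤ 3 ≤ 4 (triangle on l)  ✓
L = 1 + 3 + 3 = 7 (odd)  ✗

parity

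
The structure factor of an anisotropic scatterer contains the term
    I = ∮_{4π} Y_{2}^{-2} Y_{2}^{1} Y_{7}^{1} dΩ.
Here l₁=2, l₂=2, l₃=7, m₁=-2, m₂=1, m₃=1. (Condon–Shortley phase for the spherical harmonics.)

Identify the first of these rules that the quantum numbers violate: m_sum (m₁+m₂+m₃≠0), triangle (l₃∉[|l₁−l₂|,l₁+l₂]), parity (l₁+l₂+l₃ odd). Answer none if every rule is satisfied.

m₁+m₂+m₃ = -2 + 1 + 1 = 0  ✓
triangle: |2−2|=0 ≤ l₃=7 ≤ 2+2=4  ✗
parity: l₁+l₂+l₃ = 11 is odd

triangle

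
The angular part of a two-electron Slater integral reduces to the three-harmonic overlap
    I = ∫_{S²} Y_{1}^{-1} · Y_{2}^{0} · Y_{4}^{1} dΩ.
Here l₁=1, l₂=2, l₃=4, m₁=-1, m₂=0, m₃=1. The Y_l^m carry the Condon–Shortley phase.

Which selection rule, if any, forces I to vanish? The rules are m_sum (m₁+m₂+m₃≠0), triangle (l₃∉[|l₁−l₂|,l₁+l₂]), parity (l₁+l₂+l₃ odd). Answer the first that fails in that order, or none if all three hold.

triangle

azimuthal sum: -1 + 0 + 1 = 0  ✓
1 ≤ 4 ≤ 3 (triangle on l)  ✗
L = 1 + 2 + 4 = 7 (odd)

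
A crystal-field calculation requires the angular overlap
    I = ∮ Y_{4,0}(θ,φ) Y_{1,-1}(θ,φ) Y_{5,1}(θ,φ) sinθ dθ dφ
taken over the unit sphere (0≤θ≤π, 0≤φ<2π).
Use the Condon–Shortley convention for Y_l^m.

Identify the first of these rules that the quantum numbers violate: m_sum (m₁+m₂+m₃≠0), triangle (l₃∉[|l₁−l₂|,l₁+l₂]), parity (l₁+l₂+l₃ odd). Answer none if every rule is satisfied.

none

Σmᵢ = 0  ✓
l₃∈[|l₁−l₂|,l₁+l₂]=[3,5], have l₃=5  ✓
Σlᵢ = 10 ⇒ even  ✓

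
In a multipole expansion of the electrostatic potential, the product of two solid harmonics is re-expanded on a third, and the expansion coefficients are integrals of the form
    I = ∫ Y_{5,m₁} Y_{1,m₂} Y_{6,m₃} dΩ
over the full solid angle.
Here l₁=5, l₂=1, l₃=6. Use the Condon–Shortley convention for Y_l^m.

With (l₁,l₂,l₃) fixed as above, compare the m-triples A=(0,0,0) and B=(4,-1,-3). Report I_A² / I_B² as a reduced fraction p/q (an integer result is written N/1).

Same 5,1,6: normalisation and zero-m 3j drop out of the ratio.
A: Δ: 0! 10! 2! / 13! → 1/858; sum: t=0:+1/14400 = 1/14400; 3j²(5 1 6; 0 0 0) = Δ·Π!·Σ² = 6/143  (sign +1)
B: Δ: 0! 10! 2! / 13! → 1/858; sum: t=0:+1/725760 = 1/725760; 3j²(5 1 6; 4 -1 -3) = Δ·Π!·Σ² = 1/286  (sign -1)
I_A²/I_B² = (6/143)/(1/286) = 12/1

12/1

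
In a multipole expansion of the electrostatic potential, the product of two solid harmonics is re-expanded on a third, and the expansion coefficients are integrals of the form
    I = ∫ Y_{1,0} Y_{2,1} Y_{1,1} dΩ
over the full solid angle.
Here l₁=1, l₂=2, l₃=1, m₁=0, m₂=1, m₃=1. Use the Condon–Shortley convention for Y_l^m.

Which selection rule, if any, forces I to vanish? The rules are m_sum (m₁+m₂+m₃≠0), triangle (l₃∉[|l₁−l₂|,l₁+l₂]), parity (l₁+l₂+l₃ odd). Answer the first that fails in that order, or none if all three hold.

m_sum

m₁+m₂+m₃ = 0 + 1 + 1 = 2  ✗
triangle: |1−2|=1 ≤ l₃=1 ≤ 1+2=3
parity: l₁+l₂+l₃ = 4 is even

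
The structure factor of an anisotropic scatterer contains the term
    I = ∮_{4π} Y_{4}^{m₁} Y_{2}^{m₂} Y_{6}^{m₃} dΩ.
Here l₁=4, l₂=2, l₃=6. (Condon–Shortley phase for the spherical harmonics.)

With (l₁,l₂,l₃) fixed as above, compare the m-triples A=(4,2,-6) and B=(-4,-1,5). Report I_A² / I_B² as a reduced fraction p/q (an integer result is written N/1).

l's match ⇒ only the (l;m) 3-j factors differ between A and B.
A: triangle coeff Δ(4,2,6) = 1/6435; Σ_t [0,0]: t=0:+1/967680 = 1/967680; (3j)²=1/13 [(4 2 6; 4 2 -6)], sign=+1
B: triangle coeff Δ(4,2,6) = 1/6435; Σ_t [0,0]: t=0:+1/241920 = 1/241920; (3j)²=1/39 [(4 2 6; -4 -1 5)], sign=-1
I_A²/I_B² = (1/13)/(1/39) = 3/1

3/1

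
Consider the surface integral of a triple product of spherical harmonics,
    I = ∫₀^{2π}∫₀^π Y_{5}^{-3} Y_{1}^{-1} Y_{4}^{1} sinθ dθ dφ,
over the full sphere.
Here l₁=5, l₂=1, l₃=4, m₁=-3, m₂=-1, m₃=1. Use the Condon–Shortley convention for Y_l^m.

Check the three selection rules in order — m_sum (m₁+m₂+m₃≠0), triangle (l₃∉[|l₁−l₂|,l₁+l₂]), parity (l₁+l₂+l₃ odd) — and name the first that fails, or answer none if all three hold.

m_sum

azimuthal sum: -3 − 1 + 1 = -3  ✗
4 ≤ 4 ≤ 6 (triangle on l)
L = 5 + 1 + 4 = 10 (even)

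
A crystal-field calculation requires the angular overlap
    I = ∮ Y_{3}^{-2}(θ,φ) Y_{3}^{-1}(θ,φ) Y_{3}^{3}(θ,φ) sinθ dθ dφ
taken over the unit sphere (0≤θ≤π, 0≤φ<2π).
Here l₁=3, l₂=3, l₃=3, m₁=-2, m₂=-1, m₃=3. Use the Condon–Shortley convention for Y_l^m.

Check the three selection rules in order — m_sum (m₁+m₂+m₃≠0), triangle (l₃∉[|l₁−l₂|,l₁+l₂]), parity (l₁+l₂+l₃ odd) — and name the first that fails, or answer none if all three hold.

azimuthal sum: -2 − 1 + 3 = 0  ✓
0 ≤ 3 ≤ 6 (triangle on l)  ✓
L = 3 + 3 + 3 = 9 (odd)  ✗

parity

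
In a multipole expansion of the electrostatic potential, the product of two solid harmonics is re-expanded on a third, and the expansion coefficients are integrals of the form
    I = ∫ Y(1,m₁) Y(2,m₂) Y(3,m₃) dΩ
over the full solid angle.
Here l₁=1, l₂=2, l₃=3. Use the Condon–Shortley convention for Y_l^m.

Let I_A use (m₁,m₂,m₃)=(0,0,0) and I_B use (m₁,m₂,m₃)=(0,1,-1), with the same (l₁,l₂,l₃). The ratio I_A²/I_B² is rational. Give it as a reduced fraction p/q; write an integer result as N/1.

9/8

l's match ⇒ only the (l;m) 3-j factors differ between A and B.
A: triangle coeff Δ(1,2,3) = 1/105; Σ_t [0,0]: t=0:+1/4 = 1/4; (3j)²=3/35 [(1 2 3; 0 0 0)], sign=-1
B: triangle coeff Δ(1,2,3) = 1/105; Σ_t [0,0]: t=0:+1/6 = 1/6; (3j)²=8/105 [(1 2 3; 0 1 -1)], sign=+1
I_A²/I_B² = (3/35)/(8/105) = 9/8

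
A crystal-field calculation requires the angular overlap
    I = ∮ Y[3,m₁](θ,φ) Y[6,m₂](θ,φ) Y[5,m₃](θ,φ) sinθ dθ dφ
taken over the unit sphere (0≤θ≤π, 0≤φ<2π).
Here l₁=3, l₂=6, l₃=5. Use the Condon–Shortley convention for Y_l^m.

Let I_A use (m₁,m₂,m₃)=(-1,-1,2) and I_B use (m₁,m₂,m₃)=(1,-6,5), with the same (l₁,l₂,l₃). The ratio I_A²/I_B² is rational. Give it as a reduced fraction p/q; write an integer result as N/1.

5/33

Same 3,6,5: normalisation and zero-m 3j drop out of the ratio.
A: Δ: 4! 2! 8! / 15! → 1/675675; sum: t=2:+1/5760 t=3:−1/8640 t=4:+1/241920 = 1/16128; 3j²(3 6 5; -1 -1 2) = Δ·Π!·Σ² = 5/1001  (sign -1)
B: Δ: 4! 2! 8! / 15! → 1/675675; sum: t=0:+1/1935360 = 1/1935360; 3j²(3 6 5; 1 -6 5) = Δ·Π!·Σ² = 3/91  (sign +1)
I_A²/I_B² = (5/1001)/(3/91) = 5/33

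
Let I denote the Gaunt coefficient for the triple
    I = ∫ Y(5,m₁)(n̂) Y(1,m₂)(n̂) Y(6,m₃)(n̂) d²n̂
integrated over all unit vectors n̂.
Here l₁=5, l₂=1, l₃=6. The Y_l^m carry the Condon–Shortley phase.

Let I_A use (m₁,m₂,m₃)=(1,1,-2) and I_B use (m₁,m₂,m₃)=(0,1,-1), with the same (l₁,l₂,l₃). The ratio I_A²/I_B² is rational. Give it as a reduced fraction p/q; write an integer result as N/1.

4/3

Shared (l₁,l₂,l₃)=(5,1,6): N and (l;000)² cancel in I_A²/I_B².
A: Δ = 0!·10!·2!/13! = 1/858; Racah Σ t=0..0: t=0:+1/34560 = 1/34560; ⇒ 3j(5 1 6; 1 1 -2)² = 14/429, sgn +1
B: Δ = 0!·10!·2!/13! = 1/858; Racah Σ t=0..0: t=0:+1/28800 = 1/28800; ⇒ 3j(5 1 6; 0 1 -1)² = 7/286, sgn -1
I_A²/I_B² = (14/429)/(7/286) = 4/3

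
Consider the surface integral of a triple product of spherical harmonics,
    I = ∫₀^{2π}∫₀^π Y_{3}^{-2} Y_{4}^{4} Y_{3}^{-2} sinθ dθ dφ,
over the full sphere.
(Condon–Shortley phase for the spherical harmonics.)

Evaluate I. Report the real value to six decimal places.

m-sum 0 ✓  L=10 even ✓  1≤3≤7 ✓
Π(2lᵢ+1) = 7×9×7 = 441
triangle coeff Δ(3,4,3) = 1/34650
Σ_t [1,3]: t=1:−1/72 t=2:+1/16 t=3:−1/72 = 5/144
(3j)²=2/77 [(3 4 3; 0 0 0)], sign=-1
Σ_t [4,4]: t=4:+1/576 = 1/576
(3j)²=5/99 [(3 4 3; -2 4 -2)], sign=-1
⇒ 4πI² = 70/121
I = (+1)√(70/121/(4π)) = 0.21456131

0.214561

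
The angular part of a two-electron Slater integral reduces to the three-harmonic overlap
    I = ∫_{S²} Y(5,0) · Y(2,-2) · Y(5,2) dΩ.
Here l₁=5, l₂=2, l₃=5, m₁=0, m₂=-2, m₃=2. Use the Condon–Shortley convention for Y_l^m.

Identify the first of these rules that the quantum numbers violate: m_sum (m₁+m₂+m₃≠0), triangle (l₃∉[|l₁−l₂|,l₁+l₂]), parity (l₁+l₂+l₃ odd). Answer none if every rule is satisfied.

none

Σmᵢ = 0  ✓
l₃∈[|l₁−l₂|,l₁+l₂]=[3,7], have l₃=5  ✓
Σlᵢ = 12 ⇒ even  ✓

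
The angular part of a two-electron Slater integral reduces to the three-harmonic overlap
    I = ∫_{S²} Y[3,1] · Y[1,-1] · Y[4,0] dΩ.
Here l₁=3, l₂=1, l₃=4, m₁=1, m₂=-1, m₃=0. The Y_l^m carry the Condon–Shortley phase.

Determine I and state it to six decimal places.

0.150786

Rules hold: Σm=0, L=8 even, 2≤4≤4.
N = 7·3·9 = 189
Δ = 0!·6!·2!/9! = 1/252
Racah Σ t=0..0: t=0:+1/36 = 1/36
⇒ 3j(3 1 4; 0 0 0)² = 4/63, sgn +1
Racah Σ t=0..0: t=0:+1/96 = 1/96
⇒ 3j(3 1 4; 1 -1 0)² = 1/42, sgn +1
4πI² = N·(3j₀)²·(3jₘ)² = 2/7
I = +1·√(0.285714/4π) = 0.15078601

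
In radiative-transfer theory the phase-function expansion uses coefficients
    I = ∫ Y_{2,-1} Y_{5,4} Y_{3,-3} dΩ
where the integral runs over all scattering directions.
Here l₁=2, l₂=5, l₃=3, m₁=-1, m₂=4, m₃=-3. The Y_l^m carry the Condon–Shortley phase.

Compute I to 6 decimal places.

0.219610

m-sum 0 ✓  L=10 even ✓  3≤3≤7 ✓
Π(2lᵢ+1) = 5×11×7 = 385
triangle coeff Δ(2,5,3) = 1/2310
Σ_t [2,2]: t=2:+1/144 = 1/144
(3j)²=10/231 [(2 5 3; 0 0 0)], sign=-1
Σ_t [3,3]: t=3:−1/4320 = -1/4320
(3j)²=2/55 [(2 5 3; -1 4 -3)], sign=-1
⇒ 4πI² = 20/33
I = (+1)√(20/33/(4π)) = 0.21961050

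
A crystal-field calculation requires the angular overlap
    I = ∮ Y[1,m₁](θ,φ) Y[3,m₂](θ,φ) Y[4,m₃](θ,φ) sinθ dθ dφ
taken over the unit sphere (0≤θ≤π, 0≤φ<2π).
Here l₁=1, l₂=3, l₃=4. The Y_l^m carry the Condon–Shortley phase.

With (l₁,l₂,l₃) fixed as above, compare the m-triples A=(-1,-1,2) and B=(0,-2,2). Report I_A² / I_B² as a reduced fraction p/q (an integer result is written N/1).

5/4

Shared (l₁,l₂,l₃)=(1,3,4): N and (l;000)² cancel in I_A²/I_B².
A: Δ = 0!·2!·6!/9! = 1/252; Racah Σ t=0..0: t=0:+1/96 = 1/96; ⇒ 3j(1 3 4; -1 -1 2)² = 5/84, sgn +1
B: Δ = 0!·2!·6!/9! = 1/252; Racah Σ t=0..0: t=0:+1/120 = 1/120; ⇒ 3j(1 3 4; 0 -2 2)² = 1/21, sgn +1
I_A²/I_B² = (5/84)/(1/21) = 5/4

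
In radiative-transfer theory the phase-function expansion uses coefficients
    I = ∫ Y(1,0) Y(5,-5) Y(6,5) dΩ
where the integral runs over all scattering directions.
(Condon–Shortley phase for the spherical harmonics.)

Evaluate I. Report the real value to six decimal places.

-0.135514

m-sum 0 ✓  L=12 even ✓  4≤6≤6 ✓
Π(2lᵢ+1) = 3×11×13 = 429
triangle coeff Δ(1,5,6) = 1/858
Σ_t [0,0]: t=0:+1/14400 = 1/14400
(3j)²=6/143 [(1 5 6; 0 0 0)], sign=+1
Σ_t [0,0]: t=0:+1/3628800 = 1/3628800
(3j)²=1/78 [(1 5 6; 0 -5 5)], sign=-1
⇒ 4πI² = 3/13
I = (-1)√(3/13/(4π)) = -0.13551395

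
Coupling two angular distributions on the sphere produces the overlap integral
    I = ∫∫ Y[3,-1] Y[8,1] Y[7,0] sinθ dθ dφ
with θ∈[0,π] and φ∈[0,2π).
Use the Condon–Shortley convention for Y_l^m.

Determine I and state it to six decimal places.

Checks pass: Σm=0; 18 even; l₃=7∈[5,11].
(2·3+1)(2·8+1)(2·7+1) = 1785
Δ: 4! 2! 12! / 19! → 1/5290740
sum: t=1:−1/7257600 t=2:+1/2073600 t=3:−1/7257600 = 1/4838400
3j²(3 8 7; 0 0 0) = Δ·Π!·Σ² = 252/20995  (sign -1)
sum: t=2:+1/4838400 t=3:−1/3110400 t=4:+1/29030400 = -1/12441600
3j²(3 8 7; -1 1 0) = Δ·Π!·Σ² = 343/125970  (sign +1)
combine: 4πI² = 1785·252/20995·343/125970 = 302526/5185765
take √, sign -1: I = -0.06813496

-0.068135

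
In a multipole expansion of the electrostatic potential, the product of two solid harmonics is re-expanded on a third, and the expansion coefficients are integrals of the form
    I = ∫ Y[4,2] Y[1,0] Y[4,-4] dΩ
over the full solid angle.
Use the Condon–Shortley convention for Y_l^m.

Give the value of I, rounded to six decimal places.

Σmᵢ = -2 ≠ 0, so the φ-integral vanishes; I = 0

0.000000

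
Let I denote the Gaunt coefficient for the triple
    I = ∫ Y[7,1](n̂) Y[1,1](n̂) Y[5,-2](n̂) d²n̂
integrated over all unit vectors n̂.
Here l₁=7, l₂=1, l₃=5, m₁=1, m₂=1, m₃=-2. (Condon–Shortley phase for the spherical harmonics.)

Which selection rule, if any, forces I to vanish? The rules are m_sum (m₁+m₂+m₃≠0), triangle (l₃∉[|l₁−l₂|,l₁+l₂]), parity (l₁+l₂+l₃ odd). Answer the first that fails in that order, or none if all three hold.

m₁+m₂+m₃ = 1 + 1 − 2 = 0  ✓
triangle: |7−1|=6 ≤ l₃=5 ≤ 7+1=8  ✗
parity: l₁+l₂+l₃ = 13 is odd

triangle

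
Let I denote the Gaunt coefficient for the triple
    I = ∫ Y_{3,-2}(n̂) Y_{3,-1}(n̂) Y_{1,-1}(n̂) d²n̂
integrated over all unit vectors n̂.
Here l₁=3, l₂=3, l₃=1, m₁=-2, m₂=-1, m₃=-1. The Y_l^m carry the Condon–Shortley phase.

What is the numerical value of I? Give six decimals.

0.000000

-2 − 1 − 1 = -4 ≠ 0: azimuthal integral kills it; I = 0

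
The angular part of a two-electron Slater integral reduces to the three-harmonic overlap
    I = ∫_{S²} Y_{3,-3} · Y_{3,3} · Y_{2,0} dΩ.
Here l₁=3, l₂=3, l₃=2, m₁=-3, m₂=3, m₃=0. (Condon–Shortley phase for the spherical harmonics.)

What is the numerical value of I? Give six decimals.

0.210261

Checks pass: Σm=0; 8 even; l₃=2∈[0,6].
(2·3+1)(2·3+1)(2·2+1) = 245
Δ: 4! 2! 2! / 9! → 1/3780
sum: t=1:−1/24 t=2:+1/4 t=3:−1/24 = 1/6
3j²(3 3 2; 0 0 0) = Δ·Π!·Σ² = 4/105  (sign +1)
sum: t=4:+1/96 = 1/96
3j²(3 3 2; -3 3 0) = Δ·Π!·Σ² = 5/84  (sign +1)
combine: 4πI² = 245·4/105·5/84 = 5/9
take √, sign +1: I = 0.21026104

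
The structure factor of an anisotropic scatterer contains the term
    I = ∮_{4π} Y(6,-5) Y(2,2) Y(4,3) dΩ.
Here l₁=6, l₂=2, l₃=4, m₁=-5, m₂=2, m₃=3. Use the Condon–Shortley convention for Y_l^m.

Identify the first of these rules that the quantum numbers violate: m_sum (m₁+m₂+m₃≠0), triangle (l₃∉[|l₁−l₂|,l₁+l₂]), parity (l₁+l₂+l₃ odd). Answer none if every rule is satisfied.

Σmᵢ = 0  ✓
l₃∈[|l₁−l₂|,l₁+l₂]=[4,8], have l₃=4  ✓
Σlᵢ = 12 ⇒ even  ✓

none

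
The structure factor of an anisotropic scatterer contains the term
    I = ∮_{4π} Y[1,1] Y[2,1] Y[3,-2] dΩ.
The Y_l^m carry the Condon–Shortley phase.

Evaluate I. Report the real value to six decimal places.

0.261169

Checks pass: Σm=0; 6 even; l₃=3∈[1,3].
(2·1+1)(2·2+1)(2·3+1) = 105
Δ: 0! 2! 4! / 7! → 1/105
sum: t=0:+1/4 = 1/4
3j²(1 2 3; 0 0 0) = Δ·Π!·Σ² = 3/35  (sign -1)
sum: t=0:+1/12 = 1/12
3j²(1 2 3; 1 1 -2) = Δ·Π!·Σ² = 2/21  (sign -1)
combine: 4πI² = 105·3/35·2/21 = 6/7
take √, sign +1: I = 0.26116903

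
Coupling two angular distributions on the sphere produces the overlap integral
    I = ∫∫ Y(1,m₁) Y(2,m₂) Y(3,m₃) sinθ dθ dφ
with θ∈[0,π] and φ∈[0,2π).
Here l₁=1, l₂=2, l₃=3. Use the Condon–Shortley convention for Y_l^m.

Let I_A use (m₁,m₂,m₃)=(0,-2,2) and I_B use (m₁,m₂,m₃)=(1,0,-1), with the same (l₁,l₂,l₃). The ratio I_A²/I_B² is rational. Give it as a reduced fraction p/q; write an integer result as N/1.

5/6

Same 1,2,3: normalisation and zero-m 3j drop out of the ratio.
A: Δ: 0! 2! 4! / 7! → 1/105; sum: t=0:+1/24 = 1/24; 3j²(1 2 3; 0 -2 2) = Δ·Π!·Σ² = 1/21  (sign -1)
B: Δ: 0! 2! 4! / 7! → 1/105; sum: t=0:+1/8 = 1/8; 3j²(1 2 3; 1 0 -1) = Δ·Π!·Σ² = 2/35  (sign +1)
I_A²/I_B² = (1/21)/(2/35) = 5/6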